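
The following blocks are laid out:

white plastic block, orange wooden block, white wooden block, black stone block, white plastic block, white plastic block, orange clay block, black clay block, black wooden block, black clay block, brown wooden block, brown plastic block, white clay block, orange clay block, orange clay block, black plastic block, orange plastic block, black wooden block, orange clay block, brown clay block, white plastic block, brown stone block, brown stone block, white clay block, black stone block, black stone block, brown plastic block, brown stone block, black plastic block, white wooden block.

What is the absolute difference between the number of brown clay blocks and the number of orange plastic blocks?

0

brown clay blocks: 1. orange plastic blocks: 1.
|1 − 1| = 1 − 1 = 0.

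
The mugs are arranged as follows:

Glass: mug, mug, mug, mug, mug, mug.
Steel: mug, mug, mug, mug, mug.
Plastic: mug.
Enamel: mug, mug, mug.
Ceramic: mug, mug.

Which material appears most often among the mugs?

Counts by material: glass 6, steel 5, enamel 3, ceramic 2, plastic 1.
The maximum is 6, held uniquely by glass.

glass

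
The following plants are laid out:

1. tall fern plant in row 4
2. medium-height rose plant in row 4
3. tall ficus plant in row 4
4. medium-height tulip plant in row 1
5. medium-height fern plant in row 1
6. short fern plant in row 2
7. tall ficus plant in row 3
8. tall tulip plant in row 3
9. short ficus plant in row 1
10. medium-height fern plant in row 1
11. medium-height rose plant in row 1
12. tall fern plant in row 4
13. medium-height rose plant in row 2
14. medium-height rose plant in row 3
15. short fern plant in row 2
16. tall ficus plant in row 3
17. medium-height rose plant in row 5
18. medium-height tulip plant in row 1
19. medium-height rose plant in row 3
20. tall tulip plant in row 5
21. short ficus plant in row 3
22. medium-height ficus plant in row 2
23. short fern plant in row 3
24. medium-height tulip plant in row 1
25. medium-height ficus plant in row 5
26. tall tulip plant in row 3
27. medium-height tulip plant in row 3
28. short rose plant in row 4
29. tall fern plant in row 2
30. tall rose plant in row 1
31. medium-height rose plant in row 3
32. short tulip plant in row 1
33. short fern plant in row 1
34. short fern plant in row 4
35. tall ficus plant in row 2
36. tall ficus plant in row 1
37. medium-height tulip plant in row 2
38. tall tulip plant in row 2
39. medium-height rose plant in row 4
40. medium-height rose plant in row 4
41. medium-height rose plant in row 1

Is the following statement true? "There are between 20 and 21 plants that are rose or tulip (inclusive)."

False

There are 22 plants that are rose or tulip.
The claim requires 20 ≤ 22 ≤ 21, which does not hold.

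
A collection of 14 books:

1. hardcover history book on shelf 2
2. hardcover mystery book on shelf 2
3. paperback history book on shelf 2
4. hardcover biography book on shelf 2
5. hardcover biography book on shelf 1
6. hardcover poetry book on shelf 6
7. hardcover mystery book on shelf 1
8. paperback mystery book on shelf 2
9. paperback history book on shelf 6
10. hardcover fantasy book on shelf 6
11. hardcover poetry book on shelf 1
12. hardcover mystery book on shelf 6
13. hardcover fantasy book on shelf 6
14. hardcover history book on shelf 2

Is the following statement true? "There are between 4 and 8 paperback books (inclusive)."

False

paperback books: 3.
The claim requires 4 ≤ 3 ≤ 8, which does not hold.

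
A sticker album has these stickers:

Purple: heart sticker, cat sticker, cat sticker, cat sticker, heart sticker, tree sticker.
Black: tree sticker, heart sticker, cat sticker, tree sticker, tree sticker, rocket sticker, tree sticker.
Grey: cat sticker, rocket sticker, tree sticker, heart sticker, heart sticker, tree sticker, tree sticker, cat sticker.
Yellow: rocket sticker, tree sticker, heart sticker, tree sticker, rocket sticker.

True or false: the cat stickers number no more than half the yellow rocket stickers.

|cat stickers| = 6.
|yellow rocket stickers| = 2.
The claim requires 2 × 6 = 12 ≤ 2, which does not hold.

False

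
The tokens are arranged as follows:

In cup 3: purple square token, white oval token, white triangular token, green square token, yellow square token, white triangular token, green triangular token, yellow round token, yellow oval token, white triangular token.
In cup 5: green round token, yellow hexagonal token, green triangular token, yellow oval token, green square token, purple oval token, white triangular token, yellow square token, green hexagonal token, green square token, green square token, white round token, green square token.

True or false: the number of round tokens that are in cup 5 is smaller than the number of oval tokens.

There are 2 round tokens in cup 5.
There are 4 oval tokens.
The claim requires 2 < 4, which holds.

True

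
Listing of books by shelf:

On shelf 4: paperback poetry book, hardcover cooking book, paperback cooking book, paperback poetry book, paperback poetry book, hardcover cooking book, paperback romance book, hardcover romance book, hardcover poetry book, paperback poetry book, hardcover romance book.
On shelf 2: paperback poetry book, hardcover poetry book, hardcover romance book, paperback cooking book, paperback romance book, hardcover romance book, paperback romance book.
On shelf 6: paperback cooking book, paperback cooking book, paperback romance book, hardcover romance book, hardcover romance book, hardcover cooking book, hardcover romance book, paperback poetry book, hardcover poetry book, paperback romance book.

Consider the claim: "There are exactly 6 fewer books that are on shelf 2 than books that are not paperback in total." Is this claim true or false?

True

There are 7 books on shelf 2.
There are 13 books that are not paperback.
The claim requires 13 − 7 (= 6) to equal 6, which holds.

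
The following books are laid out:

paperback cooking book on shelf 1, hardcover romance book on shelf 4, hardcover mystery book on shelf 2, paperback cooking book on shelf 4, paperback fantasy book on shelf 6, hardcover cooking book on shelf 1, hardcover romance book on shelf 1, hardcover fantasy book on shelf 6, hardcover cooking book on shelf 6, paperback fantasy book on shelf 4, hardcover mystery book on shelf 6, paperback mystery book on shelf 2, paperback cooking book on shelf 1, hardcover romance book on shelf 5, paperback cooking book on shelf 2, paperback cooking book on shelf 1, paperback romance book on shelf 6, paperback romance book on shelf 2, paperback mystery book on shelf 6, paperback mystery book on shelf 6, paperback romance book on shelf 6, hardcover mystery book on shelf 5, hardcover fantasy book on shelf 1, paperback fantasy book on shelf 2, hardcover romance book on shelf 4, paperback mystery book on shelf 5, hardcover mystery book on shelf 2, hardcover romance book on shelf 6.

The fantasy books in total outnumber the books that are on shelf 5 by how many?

fantasy books: 5.
books on shelf 5: 3.
5 − 3 = 2.

2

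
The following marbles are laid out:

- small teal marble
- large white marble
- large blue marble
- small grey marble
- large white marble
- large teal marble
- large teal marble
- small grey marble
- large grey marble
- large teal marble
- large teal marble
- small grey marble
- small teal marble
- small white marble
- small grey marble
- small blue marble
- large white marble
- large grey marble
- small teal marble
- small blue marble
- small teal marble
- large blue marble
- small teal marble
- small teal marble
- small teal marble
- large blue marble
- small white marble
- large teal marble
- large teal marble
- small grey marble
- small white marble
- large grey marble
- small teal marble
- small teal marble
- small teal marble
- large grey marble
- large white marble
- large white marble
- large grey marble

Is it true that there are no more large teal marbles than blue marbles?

False

There are 6 large teal marbles.
There are 5 blue marbles.
The claim requires 6 ≤ 5, which does not hold.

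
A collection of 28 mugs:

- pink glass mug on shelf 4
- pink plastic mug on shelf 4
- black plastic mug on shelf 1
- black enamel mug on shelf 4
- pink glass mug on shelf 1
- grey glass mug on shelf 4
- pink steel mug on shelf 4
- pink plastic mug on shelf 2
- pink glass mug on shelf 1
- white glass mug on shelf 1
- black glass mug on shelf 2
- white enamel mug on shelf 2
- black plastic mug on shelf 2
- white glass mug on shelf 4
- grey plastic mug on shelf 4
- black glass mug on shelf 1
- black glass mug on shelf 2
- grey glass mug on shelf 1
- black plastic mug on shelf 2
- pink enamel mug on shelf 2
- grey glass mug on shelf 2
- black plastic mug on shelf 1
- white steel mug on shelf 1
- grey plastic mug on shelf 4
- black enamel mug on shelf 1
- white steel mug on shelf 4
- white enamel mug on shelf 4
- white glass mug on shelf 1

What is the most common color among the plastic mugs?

Counts by color (restricted to plastic mugs): black 4, grey 2, pink 2.
The maximum is 4, held uniquely by black.

black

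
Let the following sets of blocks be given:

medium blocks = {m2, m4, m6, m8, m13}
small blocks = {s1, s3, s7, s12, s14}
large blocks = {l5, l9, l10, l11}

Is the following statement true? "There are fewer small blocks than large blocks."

small blocks: 5.
large blocks: 4.
The claim requires 5 < 4, which does not hold.

False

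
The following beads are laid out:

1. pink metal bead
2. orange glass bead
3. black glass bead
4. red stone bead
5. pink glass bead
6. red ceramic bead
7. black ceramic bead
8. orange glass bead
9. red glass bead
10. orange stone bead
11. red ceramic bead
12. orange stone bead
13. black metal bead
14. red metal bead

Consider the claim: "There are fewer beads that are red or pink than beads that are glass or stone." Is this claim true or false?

|beads that are red or pink| = 7.
|beads that are glass or stone| = 8.
The claim requires 7 < 8, which holds.

True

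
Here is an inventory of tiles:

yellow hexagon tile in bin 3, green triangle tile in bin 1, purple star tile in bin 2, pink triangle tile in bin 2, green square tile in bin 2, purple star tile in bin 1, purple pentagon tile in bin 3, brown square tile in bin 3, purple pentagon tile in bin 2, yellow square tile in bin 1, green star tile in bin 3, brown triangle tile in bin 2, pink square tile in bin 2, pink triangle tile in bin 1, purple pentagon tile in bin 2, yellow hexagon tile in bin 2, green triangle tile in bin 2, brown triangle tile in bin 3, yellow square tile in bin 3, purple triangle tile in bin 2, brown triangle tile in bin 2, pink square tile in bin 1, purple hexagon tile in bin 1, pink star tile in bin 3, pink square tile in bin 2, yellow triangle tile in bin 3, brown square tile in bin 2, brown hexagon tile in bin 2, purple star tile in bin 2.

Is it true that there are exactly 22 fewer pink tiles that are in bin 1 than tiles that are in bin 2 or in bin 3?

There are 2 pink tiles in bin 1.
There are 23 tiles in bin 2 or in bin 3.
The claim requires 23 − 2 (= 21) to equal 22, which does not hold.

False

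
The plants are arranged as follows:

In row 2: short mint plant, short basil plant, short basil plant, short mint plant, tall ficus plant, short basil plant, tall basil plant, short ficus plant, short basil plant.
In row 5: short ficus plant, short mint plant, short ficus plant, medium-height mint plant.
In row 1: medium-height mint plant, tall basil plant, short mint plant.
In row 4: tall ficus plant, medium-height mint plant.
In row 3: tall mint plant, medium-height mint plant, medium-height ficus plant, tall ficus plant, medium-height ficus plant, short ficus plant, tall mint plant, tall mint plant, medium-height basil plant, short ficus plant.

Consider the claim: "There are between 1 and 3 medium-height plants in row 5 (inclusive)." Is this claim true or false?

True

There is 1 medium-height plant in row 5.
The claim requires 1 ≤ 1 ≤ 3, which holds.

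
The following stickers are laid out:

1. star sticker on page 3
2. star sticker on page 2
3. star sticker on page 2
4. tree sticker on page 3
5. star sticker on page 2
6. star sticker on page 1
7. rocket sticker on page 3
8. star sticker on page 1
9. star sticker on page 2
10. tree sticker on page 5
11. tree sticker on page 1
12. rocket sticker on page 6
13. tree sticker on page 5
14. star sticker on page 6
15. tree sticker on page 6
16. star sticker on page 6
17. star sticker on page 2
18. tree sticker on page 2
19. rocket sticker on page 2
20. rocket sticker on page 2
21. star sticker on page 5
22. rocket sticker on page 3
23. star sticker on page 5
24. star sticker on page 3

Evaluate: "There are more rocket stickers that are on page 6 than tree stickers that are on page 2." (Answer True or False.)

False

There is 1 rocket sticker on page 6.
There is 1 tree sticker on page 2.
The claim requires 1 > 1, which does not hold.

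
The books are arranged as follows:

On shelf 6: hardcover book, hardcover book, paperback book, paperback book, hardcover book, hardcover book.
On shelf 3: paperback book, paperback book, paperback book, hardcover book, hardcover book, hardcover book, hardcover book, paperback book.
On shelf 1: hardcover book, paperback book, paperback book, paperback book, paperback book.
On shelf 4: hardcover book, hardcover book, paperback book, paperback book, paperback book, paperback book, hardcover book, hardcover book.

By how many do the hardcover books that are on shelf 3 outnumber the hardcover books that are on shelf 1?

3

hardcover books on shelf 3: 4.
hardcover books on shelf 1: 1.
4 − 1 = 3.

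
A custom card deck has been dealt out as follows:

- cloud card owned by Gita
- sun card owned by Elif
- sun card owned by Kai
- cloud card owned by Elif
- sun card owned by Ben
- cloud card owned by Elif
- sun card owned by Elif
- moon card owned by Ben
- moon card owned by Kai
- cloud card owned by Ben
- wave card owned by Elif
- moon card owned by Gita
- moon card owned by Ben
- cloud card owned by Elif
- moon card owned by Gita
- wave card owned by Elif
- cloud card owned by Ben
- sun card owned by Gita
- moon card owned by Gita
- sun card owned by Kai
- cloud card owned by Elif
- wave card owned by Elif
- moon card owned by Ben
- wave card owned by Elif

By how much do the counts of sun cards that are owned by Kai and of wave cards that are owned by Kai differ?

2

sun cards owned by Kai: 2. wave cards owned by Kai: 0.
|2 − 0| = 2 − 0 = 2.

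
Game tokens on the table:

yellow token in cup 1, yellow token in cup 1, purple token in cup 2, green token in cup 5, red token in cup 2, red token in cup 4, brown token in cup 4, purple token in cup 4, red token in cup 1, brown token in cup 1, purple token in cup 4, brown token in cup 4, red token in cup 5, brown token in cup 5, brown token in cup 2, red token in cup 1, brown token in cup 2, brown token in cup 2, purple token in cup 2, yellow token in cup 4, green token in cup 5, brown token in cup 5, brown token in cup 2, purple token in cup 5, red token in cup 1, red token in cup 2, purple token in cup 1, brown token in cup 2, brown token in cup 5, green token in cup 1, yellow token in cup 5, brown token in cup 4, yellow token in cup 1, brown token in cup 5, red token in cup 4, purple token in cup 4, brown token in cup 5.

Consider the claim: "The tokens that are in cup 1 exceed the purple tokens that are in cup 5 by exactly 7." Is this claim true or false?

|tokens in cup 1| = 9.
|purple tokens in cup 5| = 1.
The claim requires 9 − 1 (= 8) to equal 7, which does not hold.

False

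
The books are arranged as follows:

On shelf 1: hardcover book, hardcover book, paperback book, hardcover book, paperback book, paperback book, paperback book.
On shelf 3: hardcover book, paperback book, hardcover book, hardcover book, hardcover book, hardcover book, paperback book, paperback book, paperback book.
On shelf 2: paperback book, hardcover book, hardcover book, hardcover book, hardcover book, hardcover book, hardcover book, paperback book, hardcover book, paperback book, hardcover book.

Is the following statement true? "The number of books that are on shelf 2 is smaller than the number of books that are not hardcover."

books on shelf 2: 11.
books that are not hardcover: 11.
The claim requires 11 < 11, which does not hold.

False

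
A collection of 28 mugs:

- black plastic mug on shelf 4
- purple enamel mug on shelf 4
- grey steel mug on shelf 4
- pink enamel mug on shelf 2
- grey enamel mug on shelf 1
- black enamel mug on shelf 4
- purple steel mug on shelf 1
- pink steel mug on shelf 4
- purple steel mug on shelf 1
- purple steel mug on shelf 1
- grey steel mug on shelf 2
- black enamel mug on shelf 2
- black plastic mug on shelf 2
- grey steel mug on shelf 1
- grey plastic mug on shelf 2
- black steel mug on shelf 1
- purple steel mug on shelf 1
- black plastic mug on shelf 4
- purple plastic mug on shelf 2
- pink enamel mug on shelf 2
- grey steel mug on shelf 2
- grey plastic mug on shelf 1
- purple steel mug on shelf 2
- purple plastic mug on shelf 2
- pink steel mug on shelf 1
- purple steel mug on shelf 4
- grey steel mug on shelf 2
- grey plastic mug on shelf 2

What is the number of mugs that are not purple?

Total mugs: 28; with the excluded value: 9; remaining 28 − 9 = 19.

19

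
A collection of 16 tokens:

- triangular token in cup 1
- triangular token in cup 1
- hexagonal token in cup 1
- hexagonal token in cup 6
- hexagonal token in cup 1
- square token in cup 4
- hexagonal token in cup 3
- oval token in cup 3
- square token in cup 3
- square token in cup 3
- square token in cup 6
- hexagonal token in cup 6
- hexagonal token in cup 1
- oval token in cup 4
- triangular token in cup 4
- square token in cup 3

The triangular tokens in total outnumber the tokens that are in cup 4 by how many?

0

triangular tokens: 3.
tokens in cup 4: 3.
3 − 3 = 0.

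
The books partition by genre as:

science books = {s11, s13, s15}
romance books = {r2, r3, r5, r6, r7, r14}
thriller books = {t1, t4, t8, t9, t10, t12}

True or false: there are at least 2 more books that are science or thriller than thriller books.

|books that are science or thriller| = 9.
|thriller books| = 6.
The claim requires 9 − 6 = 3 ≥ 2, which holds.

True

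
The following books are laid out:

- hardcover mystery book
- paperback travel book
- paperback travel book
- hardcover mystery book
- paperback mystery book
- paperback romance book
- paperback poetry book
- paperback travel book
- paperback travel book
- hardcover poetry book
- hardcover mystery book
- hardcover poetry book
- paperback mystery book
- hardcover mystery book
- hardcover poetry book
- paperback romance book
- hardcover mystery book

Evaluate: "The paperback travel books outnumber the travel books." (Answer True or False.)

False

|paperback travel books| = 4.
|travel books| = 4.
The claim requires 4 > 4, which does not hold.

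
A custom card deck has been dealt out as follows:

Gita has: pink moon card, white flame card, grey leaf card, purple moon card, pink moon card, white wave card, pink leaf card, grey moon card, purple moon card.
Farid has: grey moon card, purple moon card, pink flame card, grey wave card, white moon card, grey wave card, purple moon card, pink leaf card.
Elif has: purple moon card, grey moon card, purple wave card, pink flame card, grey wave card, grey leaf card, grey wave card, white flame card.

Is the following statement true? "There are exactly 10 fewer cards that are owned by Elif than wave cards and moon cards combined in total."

False

Count of cards owned by Elif: 8.
wave cards: 6; moon cards: 11; combined: 6 + 11 = 17.
The claim requires 17 − 8 (= 9) to equal 10, which does not hold.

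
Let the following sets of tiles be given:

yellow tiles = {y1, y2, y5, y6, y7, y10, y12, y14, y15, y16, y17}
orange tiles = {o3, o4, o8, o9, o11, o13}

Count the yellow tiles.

11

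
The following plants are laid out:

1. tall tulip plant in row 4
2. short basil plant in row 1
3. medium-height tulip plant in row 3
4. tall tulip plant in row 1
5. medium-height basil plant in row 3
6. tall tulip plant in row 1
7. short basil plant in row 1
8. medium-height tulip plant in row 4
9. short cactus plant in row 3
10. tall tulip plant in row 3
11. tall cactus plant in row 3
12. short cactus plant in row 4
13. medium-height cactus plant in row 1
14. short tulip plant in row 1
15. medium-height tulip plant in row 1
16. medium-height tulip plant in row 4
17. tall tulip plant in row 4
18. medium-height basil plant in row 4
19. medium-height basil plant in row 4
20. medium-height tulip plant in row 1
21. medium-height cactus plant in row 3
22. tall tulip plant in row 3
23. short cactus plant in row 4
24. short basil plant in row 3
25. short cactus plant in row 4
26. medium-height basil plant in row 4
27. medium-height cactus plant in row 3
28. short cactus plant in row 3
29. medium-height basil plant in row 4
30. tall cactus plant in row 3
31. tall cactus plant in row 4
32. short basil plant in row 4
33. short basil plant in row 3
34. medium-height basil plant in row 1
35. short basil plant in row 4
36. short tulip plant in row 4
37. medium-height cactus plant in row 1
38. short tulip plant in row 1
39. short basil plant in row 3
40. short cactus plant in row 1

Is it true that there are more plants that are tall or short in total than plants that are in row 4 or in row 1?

There are 25 plants that are tall or short.
There are 27 plants in row 4 or in row 1.
The claim requires 25 > 27, which does not hold.

False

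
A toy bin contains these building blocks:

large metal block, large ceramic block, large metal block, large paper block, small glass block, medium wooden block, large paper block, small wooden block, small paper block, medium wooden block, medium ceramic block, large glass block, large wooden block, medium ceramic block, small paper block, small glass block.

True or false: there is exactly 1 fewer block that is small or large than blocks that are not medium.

|blocks that are small or large| = 12.
|blocks that are not medium| = 12.
The claim requires 12 − 12 (= 0) to equal 1, which does not hold.

False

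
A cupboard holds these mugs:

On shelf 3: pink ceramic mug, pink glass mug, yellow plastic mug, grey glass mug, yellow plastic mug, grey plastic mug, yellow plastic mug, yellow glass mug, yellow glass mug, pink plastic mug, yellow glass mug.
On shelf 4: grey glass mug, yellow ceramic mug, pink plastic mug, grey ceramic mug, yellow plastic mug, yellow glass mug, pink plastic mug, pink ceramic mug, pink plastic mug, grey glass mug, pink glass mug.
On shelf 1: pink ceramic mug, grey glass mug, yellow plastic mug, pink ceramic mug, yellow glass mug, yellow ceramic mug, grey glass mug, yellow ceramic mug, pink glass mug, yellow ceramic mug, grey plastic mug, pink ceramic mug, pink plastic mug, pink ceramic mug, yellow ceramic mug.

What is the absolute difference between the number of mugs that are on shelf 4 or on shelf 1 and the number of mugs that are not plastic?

mugs on shelf 4 or on shelf 1: 26. mugs that are not plastic: 25.
|26 − 25| = 26 − 25 = 1.

1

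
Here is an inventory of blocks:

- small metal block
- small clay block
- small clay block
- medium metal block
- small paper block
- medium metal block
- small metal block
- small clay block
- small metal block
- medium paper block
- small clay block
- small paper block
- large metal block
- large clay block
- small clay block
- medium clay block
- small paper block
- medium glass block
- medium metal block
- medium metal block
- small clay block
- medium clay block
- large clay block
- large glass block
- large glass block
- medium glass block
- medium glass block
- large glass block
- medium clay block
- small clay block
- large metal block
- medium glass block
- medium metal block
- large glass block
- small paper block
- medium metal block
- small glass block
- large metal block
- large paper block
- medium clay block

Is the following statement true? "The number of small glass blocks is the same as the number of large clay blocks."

False

|small glass blocks| = 1.
|large clay blocks| = 2.
The claim requires 1 = 2, which does not hold.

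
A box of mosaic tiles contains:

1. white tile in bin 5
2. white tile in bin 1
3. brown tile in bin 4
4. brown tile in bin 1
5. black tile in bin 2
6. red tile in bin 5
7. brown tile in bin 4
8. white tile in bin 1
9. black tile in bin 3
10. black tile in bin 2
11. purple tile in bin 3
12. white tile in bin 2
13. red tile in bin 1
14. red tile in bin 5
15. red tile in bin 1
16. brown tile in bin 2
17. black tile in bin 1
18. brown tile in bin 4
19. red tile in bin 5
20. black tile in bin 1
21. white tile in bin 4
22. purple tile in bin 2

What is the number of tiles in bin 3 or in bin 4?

6

in bin 3: 2; in bin 4: 4; together 2 + 4 = 6.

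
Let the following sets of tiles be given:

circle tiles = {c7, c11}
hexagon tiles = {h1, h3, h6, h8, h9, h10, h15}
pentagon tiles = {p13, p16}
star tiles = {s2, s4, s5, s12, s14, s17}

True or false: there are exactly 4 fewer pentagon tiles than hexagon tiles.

|pentagon tiles| = 2.
|hexagon tiles| = 7.
The claim requires 7 − 2 (= 5) to equal 4, which does not hold.

False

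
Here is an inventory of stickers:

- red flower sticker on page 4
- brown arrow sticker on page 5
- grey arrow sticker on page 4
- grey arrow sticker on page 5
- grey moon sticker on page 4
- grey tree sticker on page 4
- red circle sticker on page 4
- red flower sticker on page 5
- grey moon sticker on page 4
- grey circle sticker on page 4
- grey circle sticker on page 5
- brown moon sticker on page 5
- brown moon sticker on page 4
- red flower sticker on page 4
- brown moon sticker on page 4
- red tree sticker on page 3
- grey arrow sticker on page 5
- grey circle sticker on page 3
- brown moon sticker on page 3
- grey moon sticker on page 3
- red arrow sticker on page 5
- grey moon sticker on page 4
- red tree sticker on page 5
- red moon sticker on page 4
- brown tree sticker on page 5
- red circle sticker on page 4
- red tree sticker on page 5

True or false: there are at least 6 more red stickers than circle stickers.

False

red stickers: 10.
circle stickers: 5.
The claim requires 10 − 5 = 5 ≥ 6, which does not hold.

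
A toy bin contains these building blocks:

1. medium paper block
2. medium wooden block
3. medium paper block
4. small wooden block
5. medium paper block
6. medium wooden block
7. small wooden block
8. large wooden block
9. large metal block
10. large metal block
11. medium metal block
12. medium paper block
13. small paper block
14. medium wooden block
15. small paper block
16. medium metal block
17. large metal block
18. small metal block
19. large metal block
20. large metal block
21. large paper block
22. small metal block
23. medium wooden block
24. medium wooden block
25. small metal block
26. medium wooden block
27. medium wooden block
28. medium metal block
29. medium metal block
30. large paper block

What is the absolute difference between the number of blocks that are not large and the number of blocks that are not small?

blocks that are not large: 22. blocks that are not small: 23.
|22 − 23| = 23 − 22 = 1.

1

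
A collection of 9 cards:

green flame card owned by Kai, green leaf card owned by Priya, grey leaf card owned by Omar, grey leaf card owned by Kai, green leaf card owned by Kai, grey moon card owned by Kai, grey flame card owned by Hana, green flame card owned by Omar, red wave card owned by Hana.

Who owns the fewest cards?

Counts by player: Kai→4, Hana→2, Omar→2, Priya→1.
The minimum is 1, held uniquely by Priya.

Priya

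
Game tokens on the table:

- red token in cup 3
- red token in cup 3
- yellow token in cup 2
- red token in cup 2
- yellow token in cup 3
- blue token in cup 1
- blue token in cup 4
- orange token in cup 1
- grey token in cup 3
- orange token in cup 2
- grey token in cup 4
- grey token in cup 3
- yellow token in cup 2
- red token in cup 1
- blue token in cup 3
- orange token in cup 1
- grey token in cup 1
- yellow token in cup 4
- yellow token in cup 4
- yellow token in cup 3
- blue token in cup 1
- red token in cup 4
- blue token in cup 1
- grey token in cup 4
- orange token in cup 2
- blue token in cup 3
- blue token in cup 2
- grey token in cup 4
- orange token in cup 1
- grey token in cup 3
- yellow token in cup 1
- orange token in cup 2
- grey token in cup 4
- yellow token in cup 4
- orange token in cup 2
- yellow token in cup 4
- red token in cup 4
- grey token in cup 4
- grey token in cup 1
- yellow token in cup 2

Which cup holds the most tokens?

cup 4

Counts by cup: cup 4→12, cup 1→10, cup 3→9, cup 2→9.
The maximum is 12, held uniquely by cup 4.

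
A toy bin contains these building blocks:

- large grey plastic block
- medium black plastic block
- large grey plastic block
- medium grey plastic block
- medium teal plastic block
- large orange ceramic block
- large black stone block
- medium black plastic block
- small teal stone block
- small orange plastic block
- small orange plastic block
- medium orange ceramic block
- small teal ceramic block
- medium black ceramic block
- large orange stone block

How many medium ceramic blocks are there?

2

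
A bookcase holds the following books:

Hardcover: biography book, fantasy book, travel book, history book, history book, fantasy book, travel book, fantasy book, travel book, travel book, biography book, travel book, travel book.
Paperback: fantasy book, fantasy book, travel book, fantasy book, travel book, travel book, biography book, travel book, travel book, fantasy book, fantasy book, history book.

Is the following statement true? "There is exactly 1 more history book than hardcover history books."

|history books| = 3.
|hardcover history books| = 2.
The claim requires 3 − 2 (= 1) to equal 1, which holds.

True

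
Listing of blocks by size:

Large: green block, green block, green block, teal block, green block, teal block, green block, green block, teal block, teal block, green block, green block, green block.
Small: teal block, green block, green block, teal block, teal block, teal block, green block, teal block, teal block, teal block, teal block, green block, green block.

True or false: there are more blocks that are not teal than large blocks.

|blocks that are not teal| = 14.
|large blocks| = 13.
The claim requires 14 > 13, which holds.

True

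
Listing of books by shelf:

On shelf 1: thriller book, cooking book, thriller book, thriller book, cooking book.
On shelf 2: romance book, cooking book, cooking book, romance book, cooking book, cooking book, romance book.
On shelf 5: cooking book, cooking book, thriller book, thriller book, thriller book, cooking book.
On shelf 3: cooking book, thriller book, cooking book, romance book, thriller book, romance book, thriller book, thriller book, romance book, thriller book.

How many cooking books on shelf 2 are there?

4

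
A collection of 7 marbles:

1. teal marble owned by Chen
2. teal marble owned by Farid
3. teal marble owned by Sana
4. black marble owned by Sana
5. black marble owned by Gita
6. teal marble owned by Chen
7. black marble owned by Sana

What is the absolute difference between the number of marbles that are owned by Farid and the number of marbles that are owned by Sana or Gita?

3

marbles owned by Farid: 1. marbles owned by Sana or Gita: 4.
|1 − 4| = 4 − 1 = 3.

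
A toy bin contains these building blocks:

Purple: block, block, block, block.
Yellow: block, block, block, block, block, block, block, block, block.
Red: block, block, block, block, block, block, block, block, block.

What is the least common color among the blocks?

purple

Counts by color: red 9, yellow 9, purple 4.
The minimum is 4, held uniquely by purple.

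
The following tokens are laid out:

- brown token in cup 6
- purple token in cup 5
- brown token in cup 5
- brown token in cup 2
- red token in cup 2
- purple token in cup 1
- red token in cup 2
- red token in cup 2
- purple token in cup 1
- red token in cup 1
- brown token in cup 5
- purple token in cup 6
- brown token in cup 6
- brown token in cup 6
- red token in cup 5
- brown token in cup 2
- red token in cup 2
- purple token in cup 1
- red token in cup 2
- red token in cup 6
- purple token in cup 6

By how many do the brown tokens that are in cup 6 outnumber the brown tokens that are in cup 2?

brown tokens in cup 6: 3.
brown tokens in cup 2: 2.
3 − 2 = 1.

1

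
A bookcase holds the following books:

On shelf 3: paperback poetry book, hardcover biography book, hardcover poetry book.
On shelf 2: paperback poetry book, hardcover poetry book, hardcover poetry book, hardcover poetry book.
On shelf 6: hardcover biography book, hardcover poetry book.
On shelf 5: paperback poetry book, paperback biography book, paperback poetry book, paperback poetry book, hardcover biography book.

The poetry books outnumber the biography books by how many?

6

poetry books: 10.
biography books: 4.
10 − 4 = 6.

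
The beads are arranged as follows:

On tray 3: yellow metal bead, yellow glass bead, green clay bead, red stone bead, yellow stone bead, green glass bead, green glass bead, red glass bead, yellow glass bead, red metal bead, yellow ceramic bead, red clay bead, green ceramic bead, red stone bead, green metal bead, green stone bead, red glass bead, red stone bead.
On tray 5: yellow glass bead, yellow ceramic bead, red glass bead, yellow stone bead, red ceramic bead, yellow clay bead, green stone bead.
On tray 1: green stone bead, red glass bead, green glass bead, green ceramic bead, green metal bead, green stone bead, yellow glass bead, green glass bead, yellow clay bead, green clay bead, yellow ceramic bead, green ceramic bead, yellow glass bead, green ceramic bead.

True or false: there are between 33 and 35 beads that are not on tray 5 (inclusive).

There are 32 beads that are not on tray 5.
The claim requires 33 ≤ 32 ≤ 35, which does not hold.

False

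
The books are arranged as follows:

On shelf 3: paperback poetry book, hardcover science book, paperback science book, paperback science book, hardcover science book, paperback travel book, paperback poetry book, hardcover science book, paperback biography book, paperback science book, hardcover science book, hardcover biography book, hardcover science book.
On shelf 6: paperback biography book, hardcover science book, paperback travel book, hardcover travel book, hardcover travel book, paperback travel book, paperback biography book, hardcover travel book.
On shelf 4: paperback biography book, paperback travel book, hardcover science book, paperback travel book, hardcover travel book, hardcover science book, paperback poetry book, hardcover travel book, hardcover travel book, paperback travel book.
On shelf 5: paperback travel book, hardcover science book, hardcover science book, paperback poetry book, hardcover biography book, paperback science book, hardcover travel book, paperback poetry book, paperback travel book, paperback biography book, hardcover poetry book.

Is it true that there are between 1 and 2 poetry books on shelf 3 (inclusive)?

True

poetry books on shelf 3: 2.
The claim requires 1 ≤ 2 ≤ 2, which holds.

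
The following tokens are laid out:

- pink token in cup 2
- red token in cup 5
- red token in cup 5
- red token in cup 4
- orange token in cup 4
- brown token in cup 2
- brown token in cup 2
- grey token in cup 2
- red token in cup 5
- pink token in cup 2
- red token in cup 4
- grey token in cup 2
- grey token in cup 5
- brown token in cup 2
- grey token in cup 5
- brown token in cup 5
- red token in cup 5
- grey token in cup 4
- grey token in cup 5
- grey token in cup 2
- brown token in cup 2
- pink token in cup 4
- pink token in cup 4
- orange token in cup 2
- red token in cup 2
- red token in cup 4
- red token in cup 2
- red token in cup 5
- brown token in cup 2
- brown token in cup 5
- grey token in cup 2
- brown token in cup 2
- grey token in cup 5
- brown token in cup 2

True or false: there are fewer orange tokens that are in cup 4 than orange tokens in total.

True

There is 1 orange token in cup 4.
There are 2 orange tokens.
The claim requires 1 < 2, which holds.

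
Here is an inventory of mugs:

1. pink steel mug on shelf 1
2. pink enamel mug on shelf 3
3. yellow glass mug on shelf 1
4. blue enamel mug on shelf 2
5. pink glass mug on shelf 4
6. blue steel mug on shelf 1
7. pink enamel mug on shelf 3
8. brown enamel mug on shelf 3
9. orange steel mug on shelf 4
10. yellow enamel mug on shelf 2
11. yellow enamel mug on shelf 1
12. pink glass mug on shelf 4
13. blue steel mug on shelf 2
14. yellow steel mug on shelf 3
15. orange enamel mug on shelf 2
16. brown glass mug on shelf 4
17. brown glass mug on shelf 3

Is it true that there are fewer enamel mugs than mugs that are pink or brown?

True

There are 7 enamel mugs.
There are 8 mugs that are pink or brown.
The claim requires 7 < 8, which holds.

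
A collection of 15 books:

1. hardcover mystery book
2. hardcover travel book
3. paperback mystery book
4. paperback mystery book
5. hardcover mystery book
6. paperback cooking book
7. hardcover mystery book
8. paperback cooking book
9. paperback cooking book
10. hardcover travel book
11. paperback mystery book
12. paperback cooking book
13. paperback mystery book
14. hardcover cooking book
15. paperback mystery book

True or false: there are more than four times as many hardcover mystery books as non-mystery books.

False

|hardcover mystery books| = 3.
|non-mystery books| = 7.
The claim requires 3 > 4 × 7 = 28, which does not hold.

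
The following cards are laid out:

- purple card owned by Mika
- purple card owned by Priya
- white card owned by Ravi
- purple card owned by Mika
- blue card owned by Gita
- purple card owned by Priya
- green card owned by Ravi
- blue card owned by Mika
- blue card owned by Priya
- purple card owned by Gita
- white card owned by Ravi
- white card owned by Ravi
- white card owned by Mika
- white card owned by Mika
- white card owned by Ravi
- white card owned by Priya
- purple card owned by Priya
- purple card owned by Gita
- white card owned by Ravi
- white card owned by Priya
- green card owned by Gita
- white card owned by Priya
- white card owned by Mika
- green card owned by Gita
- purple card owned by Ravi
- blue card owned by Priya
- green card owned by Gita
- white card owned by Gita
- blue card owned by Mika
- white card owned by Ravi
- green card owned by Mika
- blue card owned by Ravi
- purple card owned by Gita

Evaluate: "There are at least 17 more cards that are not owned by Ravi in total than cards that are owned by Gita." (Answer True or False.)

False

Count of cards that are not owned by Ravi: 24.
Count of cards owned by Gita: 8.
The claim requires 24 − 8 = 16 ≥ 17, which does not hold.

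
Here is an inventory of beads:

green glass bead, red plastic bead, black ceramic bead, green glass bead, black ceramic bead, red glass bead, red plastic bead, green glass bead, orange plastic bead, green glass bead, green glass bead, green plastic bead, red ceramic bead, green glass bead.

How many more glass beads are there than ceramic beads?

4

glass beads: 7.
ceramic beads: 3.
7 − 3 = 4.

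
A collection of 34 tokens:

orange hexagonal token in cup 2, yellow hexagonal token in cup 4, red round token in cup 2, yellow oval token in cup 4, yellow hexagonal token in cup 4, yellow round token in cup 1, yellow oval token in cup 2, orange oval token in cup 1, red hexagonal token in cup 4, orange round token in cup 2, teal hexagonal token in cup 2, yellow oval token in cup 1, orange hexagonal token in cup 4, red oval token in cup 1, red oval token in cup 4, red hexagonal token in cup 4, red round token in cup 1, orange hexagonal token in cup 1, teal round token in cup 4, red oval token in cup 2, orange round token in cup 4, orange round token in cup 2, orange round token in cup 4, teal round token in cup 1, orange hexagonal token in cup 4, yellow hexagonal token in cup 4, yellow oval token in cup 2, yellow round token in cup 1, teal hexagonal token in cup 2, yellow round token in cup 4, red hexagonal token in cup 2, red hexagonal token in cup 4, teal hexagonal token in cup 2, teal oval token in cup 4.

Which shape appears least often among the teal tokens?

Counts by shape (restricted to teal tokens): hexagonal 3, round 2, oval 1.
The minimum is 1, held uniquely by oval.

oval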